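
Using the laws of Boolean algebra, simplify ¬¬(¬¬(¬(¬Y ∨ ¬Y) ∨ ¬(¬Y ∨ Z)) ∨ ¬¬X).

Y ∨ X

¬¬(¬¬(¬(¬Y ∨ ¬Y) ∨ ¬(¬Y ∨ Z)) ∨ ¬¬X)
= ¬¬(¬¬(¬¬Y ∨ ¬(¬Y ∨ Z)) ∨ ¬¬X)   [idempotence]
= ¬¬(¬(¬Y ∧ (¬Y ∨ Z)) ∨ ¬¬X)   [De Morgan]
= ¬(¬Y ∧ (¬Y ∨ Z) ∧ ¬X)   [De Morgan]
= ¬(¬Y ∧ ¬X)   [absorption]
= Y ∨ X   [De Morgan]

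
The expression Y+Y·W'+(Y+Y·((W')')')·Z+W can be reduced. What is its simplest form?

Y+W

Y+Y·W'+(Y+Y·((W')')')·Z+W
= Y+Y·W'+(Y+Y·W')·Z+W   [double negation]
= Y+Y·W'+W   [absorption]
= Y+W   [absorption]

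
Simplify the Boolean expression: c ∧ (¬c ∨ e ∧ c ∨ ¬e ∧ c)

c

c ∧ (¬c ∨ e ∧ c ∨ ¬e ∧ c)
= c ∧ (¬c ∨ c)   [distribution]
= c   [complement / identity]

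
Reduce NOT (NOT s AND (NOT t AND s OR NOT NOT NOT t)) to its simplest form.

NOT (NOT s AND (NOT t AND s OR NOT NOT NOT t))
= NOT (NOT s AND (NOT t AND s OR NOT t))   — double negation
= NOT (NOT s AND NOT t)   — absorption
= s OR t   — De Morgan

s OR t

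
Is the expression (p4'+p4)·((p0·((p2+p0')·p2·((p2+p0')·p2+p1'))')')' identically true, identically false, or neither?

(p4'+p4)·((p0·((p2+p0')·p2·((p2+p0')·p2+p1'))')')'
= (p4'+p4)·((p0·((p2+p0')·p2)')')'   — absorption
= (p4'+p4)·p0·((p2+p0')·p2)'   — double negation
= p0·((p2+p0')·p2)'   — complement / identity
= p0·p2'   — absorption
This depends on p0, p2, so it is not a constant.

neither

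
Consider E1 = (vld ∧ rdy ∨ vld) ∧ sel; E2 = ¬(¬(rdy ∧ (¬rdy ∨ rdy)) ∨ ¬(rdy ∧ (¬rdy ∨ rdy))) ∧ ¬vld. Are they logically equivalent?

No

E1: (vld ∧ rdy ∨ vld) ∧ sel
    = vld ∧ sel   [absorption]
E2: ¬(¬(rdy ∧ (¬rdy ∨ rdy)) ∨ ¬(rdy ∧ (¬rdy ∨ rdy))) ∧ ¬vld
    = ¬¬(rdy ∧ (¬rdy ∨ rdy)) ∧ ¬vld   [idempotence]
    = ¬¬rdy ∧ ¬vld   [complement / identity]
    = rdy ∧ ¬vld   [double negation]
These differ: at rdy=1, sel=1, vld=1, E1 = 1 but E2 = 0.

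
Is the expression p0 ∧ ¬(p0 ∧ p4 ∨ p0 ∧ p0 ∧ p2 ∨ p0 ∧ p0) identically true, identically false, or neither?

identically false

p0 ∧ ¬(p0 ∧ p4 ∨ p0 ∧ p0 ∧ p2 ∨ p0 ∧ p0)
= p0 ∧ ¬(p0 ∧ p4 ∨ p0 ∧ p0)   [absorption]
= p0 ∧ ¬(p0 ∧ p4 ∨ p0)   [idempotence]
= p0 ∧ ¬p0   [absorption]
= False   [complement]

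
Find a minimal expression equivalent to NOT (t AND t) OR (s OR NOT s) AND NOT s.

NOT t OR NOT s

NOT (t AND t) OR (s OR NOT s) AND NOT s
= NOT t OR (s OR NOT s) AND NOT s   (idempotence)
= NOT t OR NOT s   (complement / identity)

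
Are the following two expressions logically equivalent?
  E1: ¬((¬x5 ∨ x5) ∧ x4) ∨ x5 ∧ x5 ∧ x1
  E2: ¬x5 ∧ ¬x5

No

E1: ¬((¬x5 ∨ x5) ∧ x4) ∨ x5 ∧ x5 ∧ x1
    = ¬x4 ∨ x5 ∧ x5 ∧ x1   (complement / identity)
    = ¬x4 ∨ x5 ∧ x1   (idempotence)
E2: ¬x5 ∧ ¬x5
    = ¬x5   (idempotence)
These differ: at x1=1, x4=1, x5=0, E1 = 0 but E2 = 1.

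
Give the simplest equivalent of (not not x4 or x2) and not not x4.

(not not x4 or x2) and not not x4
= not not x4   [absorption]
= x4   [double negation]

x4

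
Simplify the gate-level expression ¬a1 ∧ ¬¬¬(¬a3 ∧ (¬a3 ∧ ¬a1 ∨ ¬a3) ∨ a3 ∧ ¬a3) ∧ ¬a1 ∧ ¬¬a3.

¬a1 ∧ ¬¬¬(¬a3 ∧ (¬a3 ∧ ¬a1 ∨ ¬a3) ∨ a3 ∧ ¬a3) ∧ ¬a1 ∧ ¬¬a3
= ¬a1 ∧ ¬¬¬(¬a3 ∧ ¬a3 ∨ a3 ∧ ¬a3) ∧ ¬a1 ∧ ¬¬a3
= ¬a1 ∧ ¬¬¬¬a3 ∧ ¬a1 ∧ ¬¬a3
= ¬a1 ∧ ¬¬a3 ∧ ¬a1 ∧ ¬¬a3
= ¬a1 ∧ ¬¬a3
= ¬a1 ∧ a3

¬a1 ∧ a3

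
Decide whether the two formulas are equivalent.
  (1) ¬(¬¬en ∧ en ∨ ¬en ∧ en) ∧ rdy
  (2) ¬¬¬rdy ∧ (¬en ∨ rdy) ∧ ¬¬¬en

No

E1: ¬(¬¬en ∧ en ∨ ¬en ∧ en) ∧ rdy
    = ¬(en ∧ en ∨ ¬en ∧ en) ∧ rdy
    = ¬en ∧ rdy
E2: ¬¬¬rdy ∧ (¬en ∨ rdy) ∧ ¬¬¬en
    = ¬¬¬rdy ∧ (¬en ∨ rdy) ∧ ¬en
    = ¬¬¬rdy ∧ ¬en
    = ¬rdy ∧ ¬en
These differ: at en=0, rdy=0, E1 = 0 but E2 = 1.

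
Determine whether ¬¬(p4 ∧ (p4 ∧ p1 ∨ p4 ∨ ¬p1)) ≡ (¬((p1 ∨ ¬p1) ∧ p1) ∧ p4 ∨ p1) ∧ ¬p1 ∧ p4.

E1: ¬¬(p4 ∧ (p4 ∧ p1 ∨ p4 ∨ ¬p1))
    = ¬¬(p4 ∧ (p4 ∨ ¬p1))   (absorption)
    = ¬¬p4   (absorption)
    = p4   (double negation)
E2: (¬((p1 ∨ ¬p1) ∧ p1) ∧ p4 ∨ p1) ∧ ¬p1 ∧ p4
    = (¬p1 ∧ p4 ∨ p1) ∧ ¬p1 ∧ p4   (complement / identity)
    = ¬p1 ∧ p4   (absorption)
These differ: at p1=1, p4=1, E1 = 1 but E2 = 0.

No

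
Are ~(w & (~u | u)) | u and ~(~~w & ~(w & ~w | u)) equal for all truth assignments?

E1: ~(w & (~u | u)) | u
    = ~w | u
E2: ~(~~w & ~(w & ~w | u))
    = ~(~~w & ~u)
    = ~w | u
Both reduce to ~w | u, so they are equivalent.

Yes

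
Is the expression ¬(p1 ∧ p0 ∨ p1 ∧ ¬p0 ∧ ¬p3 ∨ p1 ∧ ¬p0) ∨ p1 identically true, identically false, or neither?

¬(p1 ∧ p0 ∨ p1 ∧ ¬p0 ∧ ¬p3 ∨ p1 ∧ ¬p0) ∨ p1
= ¬(p1 ∧ p0 ∨ p1 ∧ ¬p0) ∨ p1
= ¬p1 ∨ p1
= True

identically true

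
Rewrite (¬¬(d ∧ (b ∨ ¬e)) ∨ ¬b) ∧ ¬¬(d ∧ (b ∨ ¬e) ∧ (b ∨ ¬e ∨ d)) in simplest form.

d ∧ (b ∨ ¬e)

(¬¬(d ∧ (b ∨ ¬e)) ∨ ¬b) ∧ ¬¬(d ∧ (b ∨ ¬e) ∧ (b ∨ ¬e ∨ d))
= (¬¬(d ∧ (b ∨ ¬e)) ∨ ¬b) ∧ ¬¬(d ∧ (b ∨ ¬e))   (absorption)
= ¬¬(d ∧ (b ∨ ¬e))   (absorption)
= d ∧ (b ∨ ¬e)   (double negation)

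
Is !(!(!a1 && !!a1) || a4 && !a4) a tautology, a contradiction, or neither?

contradiction

!(!(!a1 && !!a1) || a4 && !a4)
= !!(!a1 && !!a1)   [complement / identity]
= !!(!a1 && a1)   [double negation]
= !a1 && a1   [double negation]
= false   [complement]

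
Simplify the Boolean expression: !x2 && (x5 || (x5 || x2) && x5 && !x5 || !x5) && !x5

!x2 && (x5 || (x5 || x2) && x5 && !x5 || !x5) && !x5
= !x2 && (x5 || x5 && !x5 || !x5) && !x5   — absorption
= !x2 && (x5 || !x5) && !x5   — complement / identity
= !x2 && !x5   — complement / identity

!x2 && !x5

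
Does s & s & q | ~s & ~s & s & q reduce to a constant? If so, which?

s & s & q | ~s & ~s & s & q
= (s | ~s & ~s) & s & q   (distribution)
= (s | ~s) & s & q   (idempotence)
= s & q   (complement / identity)
This depends on q, s, so it is not a constant.

no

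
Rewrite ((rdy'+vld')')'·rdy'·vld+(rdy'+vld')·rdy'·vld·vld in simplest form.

((rdy'+vld')')'·rdy'·vld+(rdy'+vld')·rdy'·vld·vld
= (rdy'+vld')·rdy'·vld+(rdy'+vld')·rdy'·vld·vld   — double negation
= (rdy'+vld')·rdy'·vld   — absorption
= rdy'·vld   — absorption

rdy'·vld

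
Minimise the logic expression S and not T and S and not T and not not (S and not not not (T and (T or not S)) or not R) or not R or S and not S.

S and not T and S and not T and not not (S and not not not (T and (T or not S)) or not R) or not R or S and not S
= S and not T and S and not T and not not (S and not not not (T and (T or not S)) or not R) or not R   (complement / identity)
= S and not T and S and not T and not not (S and not not not T or not R) or not R   (absorption)
= S and not T and not not (S and not not not T or not R) or not R   (idempotence)
= S and not T and not not (S and not T or not R) or not R   (double negation)
= S and not T and (S and not T or not R) or not R   (double negation)
= S and not T or not R   (absorption)

S and not T or not R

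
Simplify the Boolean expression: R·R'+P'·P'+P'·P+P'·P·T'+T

R·R'+P'·P'+P'·P+P'·P·T'+T
= R·R'+P'·P'+P'·P+T   [absorption]
= P'·P'+P'·P+T   [complement / identity]
= P'+T   [distribution]

P'+T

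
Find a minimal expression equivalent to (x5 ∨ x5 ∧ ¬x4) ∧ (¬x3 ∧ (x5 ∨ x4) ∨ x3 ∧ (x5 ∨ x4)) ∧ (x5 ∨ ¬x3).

(x5 ∨ x5 ∧ ¬x4) ∧ (¬x3 ∧ (x5 ∨ x4) ∨ x3 ∧ (x5 ∨ x4)) ∧ (x5 ∨ ¬x3)
= x5 ∧ (¬x3 ∧ (x5 ∨ x4) ∨ x3 ∧ (x5 ∨ x4)) ∧ (x5 ∨ ¬x3)
= x5 ∧ (x5 ∨ x4) ∧ (x5 ∨ ¬x3)
= x5 ∧ (x5 ∨ ¬x3)
= x5

x5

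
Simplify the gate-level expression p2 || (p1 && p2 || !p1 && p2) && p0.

p2 || (p1 && p2 || !p1 && p2) && p0
= p2 || p2 && p0
= p2

p2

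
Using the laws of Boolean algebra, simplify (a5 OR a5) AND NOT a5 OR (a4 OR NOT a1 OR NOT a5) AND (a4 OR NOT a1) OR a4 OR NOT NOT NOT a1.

a4 OR NOT a1

(a5 OR a5) AND NOT a5 OR (a4 OR NOT a1 OR NOT a5) AND (a4 OR NOT a1) OR a4 OR NOT NOT NOT a1
= a5 AND NOT a5 OR (a4 OR NOT a1 OR NOT a5) AND (a4 OR NOT a1) OR a4 OR NOT NOT NOT a1   (idempotence)
= a5 AND NOT a5 OR a4 OR NOT a1 OR a4 OR NOT NOT NOT a1   (absorption)
= a5 AND NOT a5 OR a4 OR NOT a1 OR a4 OR NOT a1   (double negation)
= a4 OR NOT a1 OR a4 OR NOT a1   (complement / identity)
= a4 OR NOT a1   (idempotence)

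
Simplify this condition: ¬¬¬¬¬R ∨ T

¬R ∨ T

¬¬¬¬¬R ∨ T
= ¬¬¬R ∨ T
= ¬R ∨ T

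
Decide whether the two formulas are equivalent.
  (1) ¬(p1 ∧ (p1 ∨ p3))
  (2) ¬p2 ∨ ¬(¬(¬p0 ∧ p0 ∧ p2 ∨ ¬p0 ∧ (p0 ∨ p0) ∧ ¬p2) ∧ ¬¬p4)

No

E1: ¬(p1 ∧ (p1 ∨ p3))
    = ¬p1   [absorption]
E2: ¬p2 ∨ ¬(¬(¬p0 ∧ p0 ∧ p2 ∨ ¬p0 ∧ (p0 ∨ p0) ∧ ¬p2) ∧ ¬¬p4)
    = ¬p2 ∨ ¬(¬(¬p0 ∧ p0 ∧ p2 ∨ ¬p0 ∧ p0 ∧ ¬p2) ∧ ¬¬p4)   [idempotence]
    = ¬p2 ∨ ¬(¬(¬p0 ∧ p0) ∧ ¬¬p4)   [distribution]
    = ¬p2 ∨ ¬p0 ∧ p0 ∨ ¬p4   [De Morgan]
    = ¬p2 ∨ ¬p4   [complement / identity]
These differ: at p0=0, p1=1, p2=0, p3=0, p4=0, E1 = 0 but E2 = 1.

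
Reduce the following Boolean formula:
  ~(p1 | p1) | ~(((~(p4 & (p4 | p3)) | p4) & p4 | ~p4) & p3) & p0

~p1 | ~p3 & p0

~(p1 | p1) | ~(((~(p4 & (p4 | p3)) | p4) & p4 | ~p4) & p3) & p0
= ~p1 | ~(((~(p4 & (p4 | p3)) | p4) & p4 | ~p4) & p3) & p0
= ~p1 | ~(((~p4 | p4) & p4 | ~p4) & p3) & p0
= ~p1 | ~((p4 | ~p4) & p3) & p0
= ~p1 | ~p3 & p0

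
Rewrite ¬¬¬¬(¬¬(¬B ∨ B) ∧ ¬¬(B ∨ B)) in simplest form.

¬¬¬¬(¬¬(¬B ∨ B) ∧ ¬¬(B ∨ B))
= ¬¬¬¬((¬B ∨ B) ∧ ¬¬(B ∨ B))
= ¬¬¬¬¬¬(B ∨ B)
= ¬¬¬¬¬¬B
= ¬¬¬¬B
= ¬¬B
= B

B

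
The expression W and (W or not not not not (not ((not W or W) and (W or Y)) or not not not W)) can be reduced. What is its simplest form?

W

W and (W or not not not not (not ((not W or W) and (W or Y)) or not not not W))
= W and (W or not not not not (not (W or Y) or not not not W))   — complement / identity
= W and (W or not not not not (not (W or Y) or not W))   — double negation
= W and (W or not not (not (W or Y) or not W))   — double negation
= W and (W or not ((W or Y) and W))   — De Morgan
= W and (W or not W)   — absorption
= W   — complement / identity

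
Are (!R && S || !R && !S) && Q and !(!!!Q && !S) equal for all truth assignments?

E1: (!R && S || !R && !S) && Q
    = !R && Q   — distribution
E2: !(!!!Q && !S)
    = !(!Q && !S)   — double negation
    = Q || S   — De Morgan
These differ: at Q=1, R=1, S=1, E1 = 0 but E2 = 1.

No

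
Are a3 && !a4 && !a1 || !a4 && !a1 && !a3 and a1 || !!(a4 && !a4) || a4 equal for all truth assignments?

E1: a3 && !a4 && !a1 || !a4 && !a1 && !a3
    = !a4 && !a1   (distribution)
E2: a1 || !!(a4 && !a4) || a4
    = a1 || a4 && !a4 || a4   (double negation)
    = a1 || a4   (complement / identity)
These differ: at a1=1, a3=0, a4=1, E1 = 0 but E2 = 1.

No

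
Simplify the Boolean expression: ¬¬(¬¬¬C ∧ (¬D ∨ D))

¬¬(¬¬¬C ∧ (¬D ∨ D))
= ¬¬(¬C ∧ (¬D ∨ D))
= ¬¬¬C
= ¬C

¬C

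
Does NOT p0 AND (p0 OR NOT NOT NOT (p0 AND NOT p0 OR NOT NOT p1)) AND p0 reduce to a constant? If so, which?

NOT p0 AND (p0 OR NOT NOT NOT (p0 AND NOT p0 OR NOT NOT p1)) AND p0
= NOT p0 AND (p0 OR NOT NOT NOT NOT NOT p1) AND p0   (complement / identity)
= NOT p0 AND (p0 OR NOT NOT NOT p1) AND p0   (double negation)
= NOT p0 AND (p0 OR NOT p1) AND p0   (double negation)
= NOT p0 AND p0   (absorption)
= FALSE   (complement)

yes, False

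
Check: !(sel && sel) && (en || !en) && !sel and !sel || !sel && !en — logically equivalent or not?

E1: !(sel && sel) && (en || !en) && !sel
    = !sel && (en || !en) && !sel
    = !sel && !sel
    = !sel
E2: !sel || !sel && !en
    = !sel
Both reduce to !sel, so they are equivalent.

Yes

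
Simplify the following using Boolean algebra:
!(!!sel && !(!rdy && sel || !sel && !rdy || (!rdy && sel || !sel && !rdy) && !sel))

!sel || !rdy

!(!!sel && !(!rdy && sel || !sel && !rdy || (!rdy && sel || !sel && !rdy) && !sel))
= !sel || !rdy && sel || !sel && !rdy || (!rdy && sel || !sel && !rdy) && !sel   (De Morgan)
= !sel || !rdy && sel || !sel && !rdy   (absorption)
= !sel || !rdy   (distribution)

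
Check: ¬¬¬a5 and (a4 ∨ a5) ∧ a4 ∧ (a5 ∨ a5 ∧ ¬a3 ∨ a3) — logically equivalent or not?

E1: ¬¬¬a5
    = ¬a5
E2: (a4 ∨ a5) ∧ a4 ∧ (a5 ∨ a5 ∧ ¬a3 ∨ a3)
    = a4 ∧ (a5 ∨ a5 ∧ ¬a3 ∨ a3)
    = a4 ∧ (a5 ∨ a3)
These differ: at a3=0, a4=0, a5=0, E1 = 1 but E2 = 0.

No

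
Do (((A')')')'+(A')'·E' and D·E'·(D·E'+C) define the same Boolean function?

No

E1: (((A')')')'+(A')'·E'
    = (A')'+(A')'·E'   [double negation]
    = (A')'   [absorption]
    = A   [double negation]
E2: D·E'·(D·E'+C)
    = D·E'   [absorption]
These differ: at A=1, C=1, D=0, E=0, E1 = 1 but E2 = 0.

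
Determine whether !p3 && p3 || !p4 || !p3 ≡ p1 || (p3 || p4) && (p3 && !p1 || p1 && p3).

E1: !p3 && p3 || !p4 || !p3
    = !p4 || !p3   [complement / identity]
E2: p1 || (p3 || p4) && (p3 && !p1 || p1 && p3)
    = p1 || (p3 || p4) && p3   [distribution]
    = p1 || p3   [absorption]
These differ: at p1=0, p3=0, p4=0, E1 = 1 but E2 = 0.

No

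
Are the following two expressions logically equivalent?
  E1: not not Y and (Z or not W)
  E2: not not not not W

No

E1: not not Y and (Z or not W)
    = Y and (Z or not W)   — double negation
E2: not not not not W
    = not not W   — double negation
    = W   — double negation
These differ: at W=0, Y=1, Z=0, E1 = 1 but E2 = 0.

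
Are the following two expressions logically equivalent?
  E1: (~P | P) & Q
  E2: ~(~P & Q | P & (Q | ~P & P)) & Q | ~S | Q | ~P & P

E1: (~P | P) & Q
    = Q   — complement / identity
E2: ~(~P & Q | P & (Q | ~P & P)) & Q | ~S | Q | ~P & P
    = ~(~P & Q | P & Q) & Q | ~S | Q | ~P & P   — complement / identity
    = ~Q & Q | ~S | Q | ~P & P   — distribution
    = ~Q & Q | ~S | Q   — complement / identity
    = ~S | Q   — complement / identity
These differ: at P=0, Q=0, S=0, E1 = 0 but E2 = 1.

No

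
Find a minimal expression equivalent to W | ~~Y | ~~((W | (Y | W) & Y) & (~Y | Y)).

W | ~~Y | ~~((W | (Y | W) & Y) & (~Y | Y))
= W | ~~Y | (W | (Y | W) & Y) & (~Y | Y)
= W | Y | (W | (Y | W) & Y) & (~Y | Y)
= W | Y | (W | Y) & (~Y | Y)
= W | Y | W | Y
= W | Y

W | Y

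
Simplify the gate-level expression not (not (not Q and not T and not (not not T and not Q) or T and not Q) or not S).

not (not (not Q and not T and not (not not T and not Q) or T and not Q) or not S)
= not (not (not Q and not T and (not T or Q) or T and not Q) or not S)   (De Morgan)
= not (not (not Q and not T or T and not Q) or not S)   (absorption)
= (not Q and not T or T and not Q) and S   (De Morgan)
= not Q and S   (distribution)

not Q and S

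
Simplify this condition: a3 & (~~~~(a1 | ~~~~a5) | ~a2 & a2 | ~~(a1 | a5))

a3 & (a1 | a5)

a3 & (~~~~(a1 | ~~~~a5) | ~a2 & a2 | ~~(a1 | a5))
= a3 & (~~~~(a1 | ~~a5) | ~a2 & a2 | ~~(a1 | a5))
= a3 & (~~~~(a1 | ~~a5) | ~~(a1 | a5))
= a3 & (~~~~(a1 | a5) | ~~(a1 | a5))
= a3 & (~~(a1 | a5) | ~~(a1 | a5))
= a3 & ~~(a1 | a5)
= a3 & (a1 | a5)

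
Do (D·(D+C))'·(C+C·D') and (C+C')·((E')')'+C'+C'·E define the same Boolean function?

No

E1: (D·(D+C))'·(C+C·D')
    = (D·(D+C))'·C
    = D'·C
E2: (C+C')·((E')')'+C'+C'·E
    = (C+C')·E'+C'+C'·E
    = E'+C'+C'·E
    = E'+C'
These differ: at C=0, D=0, E=0, E1 = 0 but E2 = 1.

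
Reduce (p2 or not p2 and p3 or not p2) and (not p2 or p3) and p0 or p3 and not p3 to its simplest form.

(not p2 or p3) and p0

(p2 or not p2 and p3 or not p2) and (not p2 or p3) and p0 or p3 and not p3
= (p2 or not p2) and (not p2 or p3) and p0 or p3 and not p3   — absorption
= (not p2 or p3) and p0 or p3 and not p3   — complement / identity
= (not p2 or p3) and p0   — complement / identity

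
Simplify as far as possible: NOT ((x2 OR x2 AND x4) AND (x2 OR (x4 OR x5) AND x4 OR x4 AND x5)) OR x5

NOT x2 OR x5

NOT ((x2 OR x2 AND x4) AND (x2 OR (x4 OR x5) AND x4 OR x4 AND x5)) OR x5
= NOT (x2 AND (x2 OR (x4 OR x5) AND x4 OR x4 AND x5)) OR x5   — absorption
= NOT (x2 AND (x2 OR x4 OR x4 AND x5)) OR x5   — absorption
= NOT (x2 AND (x2 OR x4)) OR x5   — absorption
= NOT x2 OR x5   — absorption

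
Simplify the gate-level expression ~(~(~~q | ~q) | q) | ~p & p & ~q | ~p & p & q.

~(~(~~q | ~q) | q) | ~p & p & ~q | ~p & p & q
= ~(~q & q | q) | ~p & p & ~q | ~p & p & q   [De Morgan]
= ~q | ~p & p & ~q | ~p & p & q   [complement / identity]
= ~q | ~p & p   [distribution]
= ~q   [complement / identity]

~q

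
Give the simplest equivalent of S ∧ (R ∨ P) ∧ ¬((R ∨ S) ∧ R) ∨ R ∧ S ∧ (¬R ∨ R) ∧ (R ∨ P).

S ∧ (R ∨ P)

S ∧ (R ∨ P) ∧ ¬((R ∨ S) ∧ R) ∨ R ∧ S ∧ (¬R ∨ R) ∧ (R ∨ P)
= S ∧ (R ∨ P) ∧ ¬((R ∨ S) ∧ R) ∨ R ∧ S ∧ (R ∨ P)   (complement / identity)
= S ∧ (R ∨ P) ∧ ¬R ∨ R ∧ S ∧ (R ∨ P)   (absorption)
= S ∧ (R ∨ P)   (distribution)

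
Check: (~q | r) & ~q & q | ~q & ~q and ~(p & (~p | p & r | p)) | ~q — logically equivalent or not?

No

E1: (~q | r) & ~q & q | ~q & ~q
    = ~q & q | ~q & ~q   — absorption
    = ~q   — distribution
E2: ~(p & (~p | p & r | p)) | ~q
    = ~(p & (~p | p)) | ~q   — absorption
    = ~p | ~q   — complement / identity
These differ: at p=0, q=1, r=0, E1 = 0 but E2 = 1.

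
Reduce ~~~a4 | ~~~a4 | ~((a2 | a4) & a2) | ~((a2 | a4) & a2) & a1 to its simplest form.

~a4 | ~a2

~~~a4 | ~~~a4 | ~((a2 | a4) & a2) | ~((a2 | a4) & a2) & a1
= ~~~a4 | ~~~a4 | ~((a2 | a4) & a2)   [absorption]
= ~~~a4 | ~((a2 | a4) & a2)   [idempotence]
= ~~~a4 | ~a2   [absorption]
= ~a4 | ~a2   [double negation]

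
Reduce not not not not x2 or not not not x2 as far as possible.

True

not not not not x2 or not not not x2
= not not x2 or not not not x2   — double negation
= x2 or not not not x2   — double negation
= x2 or not x2   — double negation
= True   — complement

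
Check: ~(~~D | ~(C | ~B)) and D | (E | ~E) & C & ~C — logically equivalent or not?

No

E1: ~(~~D | ~(C | ~B))
    = ~D & (C | ~B)
E2: D | (E | ~E) & C & ~C
    = D | C & ~C
    = D
These differ: at B=0, C=1, D=1, E=0, E1 = 0 but E2 = 1.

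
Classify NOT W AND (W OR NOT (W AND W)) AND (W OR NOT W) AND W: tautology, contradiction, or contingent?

contradiction

NOT W AND (W OR NOT (W AND W)) AND (W OR NOT W) AND W
= NOT W AND (W OR NOT (W AND W)) AND W   [complement / identity]
= NOT W AND (W OR NOT W) AND W   [idempotence]
= NOT W AND W   [complement / identity]
= FALSE   [complement]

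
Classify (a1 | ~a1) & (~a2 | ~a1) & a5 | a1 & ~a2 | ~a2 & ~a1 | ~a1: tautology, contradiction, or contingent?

contingent

(a1 | ~a1) & (~a2 | ~a1) & a5 | a1 & ~a2 | ~a2 & ~a1 | ~a1
= (~a2 | ~a1) & a5 | a1 & ~a2 | ~a2 & ~a1 | ~a1   — complement / identity
= (~a2 | ~a1) & a5 | ~a2 | ~a1   — distribution
= ~a2 | ~a1   — absorption
This depends on a1, a2, so it is not a constant.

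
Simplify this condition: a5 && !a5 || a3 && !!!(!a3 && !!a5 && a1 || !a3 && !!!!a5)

a3

a5 && !a5 || a3 && !!!(!a3 && !!a5 && a1 || !a3 && !!!!a5)
= a5 && !a5 || a3 && !!!(!a3 && !!a5 && a1 || !a3 && !!a5)   [double negation]
= a3 && !!!(!a3 && !!a5 && a1 || !a3 && !!a5)   [complement / identity]
= a3 && !!!(!a3 && !!a5)   [absorption]
= a3 && !(!a3 && !!a5)   [double negation]
= a3 && (a3 || !a5)   [De Morgan]
= a3   [absorption]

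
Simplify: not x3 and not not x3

not x3 and not not x3
= not x3 and x3   (double negation)
= False   (complement)

False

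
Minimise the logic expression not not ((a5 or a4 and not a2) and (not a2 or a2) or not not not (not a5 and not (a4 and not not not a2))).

a5 or a4 and not a2

not not ((a5 or a4 and not a2) and (not a2 or a2) or not not not (not a5 and not (a4 and not not not a2)))
= not not ((a5 or a4 and not a2) and (not a2 or a2) or not (not a5 and not (a4 and not not not a2)))   (double negation)
= not not ((a5 or a4 and not a2) and (not a2 or a2) or not (not a5 and not (a4 and not a2)))   (double negation)
= not not ((a5 or a4 and not a2) and (not a2 or a2) or a5 or a4 and not a2)   (De Morgan)
= not not (a5 or a4 and not a2 or a5 or a4 and not a2)   (complement / identity)
= a5 or a4 and not a2 or a5 or a4 and not a2   (double negation)
= a5 or a4 and not a2   (idempotence)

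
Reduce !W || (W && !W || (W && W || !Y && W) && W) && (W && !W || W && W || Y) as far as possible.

!W || (W && !W || (W && W || !Y && W) && W) && (W && !W || W && W || Y)
= !W || (W && !W || (W || !Y) && W && W) && (W && !W || W && W || Y)
= !W || (W && !W || W && W) && (W && !W || W && W || Y)
= !W || W && !W || W && W
= !W || W
= true

true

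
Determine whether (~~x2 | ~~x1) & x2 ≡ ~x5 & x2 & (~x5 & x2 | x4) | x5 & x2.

Yes

E1: (~~x2 | ~~x1) & x2
    = (x2 | ~~x1) & x2   (double negation)
    = (x2 | x1) & x2   (double negation)
    = x2   (absorption)
E2: ~x5 & x2 & (~x5 & x2 | x4) | x5 & x2
    = ~x5 & x2 | x5 & x2   (absorption)
    = x2   (distribution)
Both reduce to x2, so they are equivalent.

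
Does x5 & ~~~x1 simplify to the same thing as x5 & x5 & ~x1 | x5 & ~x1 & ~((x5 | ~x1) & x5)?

E1: x5 & ~~~x1
    = x5 & ~x1   — double negation
E2: x5 & x5 & ~x1 | x5 & ~x1 & ~((x5 | ~x1) & x5)
    = x5 & x5 & ~x1 | x5 & ~x1 & ~x5   — absorption
    = x5 & ~x1   — distribution
Both reduce to x5 & ~x1, so they are equivalent.

Yes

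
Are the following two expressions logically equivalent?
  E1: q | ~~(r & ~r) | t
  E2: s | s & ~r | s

No

E1: q | ~~(r & ~r) | t
    = q | r & ~r | t
    = q | t
E2: s | s & ~r | s
    = s | s
    = s
These differ: at q=1, r=1, s=0, t=1, E1 = 1 but E2 = 0.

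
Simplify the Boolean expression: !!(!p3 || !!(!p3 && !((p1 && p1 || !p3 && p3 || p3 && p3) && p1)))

!p3

!!(!p3 || !!(!p3 && !((p1 && p1 || !p3 && p3 || p3 && p3) && p1)))
= !!(!p3 || !!(!p3 && !((p1 || !p3 && p3 || p3 && p3) && p1)))   [idempotence]
= !!(!p3 || !!(!p3 && !((p1 || p3) && p1)))   [distribution]
= !!(!p3 || !(p3 || (p1 || p3) && p1))   [De Morgan]
= !(p3 && (p3 || (p1 || p3) && p1))   [De Morgan]
= !(p3 && (p3 || p1))   [absorption]
= !p3   [absorption]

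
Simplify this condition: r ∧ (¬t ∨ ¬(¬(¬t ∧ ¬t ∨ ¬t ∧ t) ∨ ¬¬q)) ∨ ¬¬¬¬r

r ∧ (¬t ∨ ¬(¬(¬t ∧ ¬t ∨ ¬t ∧ t) ∨ ¬¬q)) ∨ ¬¬¬¬r
= r ∧ (¬t ∨ ¬(¬¬t ∨ ¬¬q)) ∨ ¬¬¬¬r   (distribution)
= r ∧ (¬t ∨ ¬t ∧ ¬q) ∨ ¬¬¬¬r   (De Morgan)
= r ∧ ¬t ∨ ¬¬¬¬r   (absorption)
= r ∧ ¬t ∨ ¬¬r   (double negation)
= r ∧ ¬t ∨ r   (double negation)
= r   (absorption)

r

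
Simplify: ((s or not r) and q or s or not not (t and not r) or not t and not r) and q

((s or not r) and q or s or not not (t and not r) or not t and not r) and q
= ((s or not r) and q or s or t and not r or not t and not r) and q   (double negation)
= ((s or not r) and q or s or not r) and q   (distribution)
= (s or not r) and q   (absorption)

(s or not r) and q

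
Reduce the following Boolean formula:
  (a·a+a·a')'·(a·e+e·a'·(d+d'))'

a'·e'

(a·a+a·a')'·(a·e+e·a'·(d+d'))'
= (a·a+a·a')'·(a·e+e·a')'   (complement / identity)
= a'·(a·e+e·a')'   (distribution)
= a'·e'   (distribution)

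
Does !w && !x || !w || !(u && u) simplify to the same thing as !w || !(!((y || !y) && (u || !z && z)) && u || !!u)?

Yes

E1: !w && !x || !w || !(u && u)
    = !w && !x || !w || !u   [idempotence]
    = !w || !u   [absorption]
E2: !w || !(!((y || !y) && (u || !z && z)) && u || !!u)
    = !w || !(!((y || !y) && u) && u || !!u)   [complement / identity]
    = !w || !(!((y || !y) && u) && u || u)   [double negation]
    = !w || !(!u && u || u)   [complement / identity]
    = !w || !u   [complement / identity]
Both reduce to !w || !u, so they are equivalent.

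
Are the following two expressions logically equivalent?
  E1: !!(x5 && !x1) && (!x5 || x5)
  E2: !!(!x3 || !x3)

No

E1: !!(x5 && !x1) && (!x5 || x5)
    = x5 && !x1 && (!x5 || x5)
    = x5 && !x1
E2: !!(!x3 || !x3)
    = !(x3 && x3)
    = !x3
These differ: at x1=1, x3=0, x5=0, E1 = 0 but E2 = 1.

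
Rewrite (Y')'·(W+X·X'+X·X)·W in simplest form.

Y·W

(Y')'·(W+X·X'+X·X)·W
= Y·(W+X·X'+X·X)·W   — double negation
= Y·(W+X)·W   — distribution
= Y·W   — absorption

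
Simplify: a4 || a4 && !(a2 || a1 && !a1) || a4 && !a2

a4

a4 || a4 && !(a2 || a1 && !a1) || a4 && !a2
= a4 || a4 && !a2 || a4 && !a2   [complement / identity]
= a4 || a4 && !a2   [idempotence]
= a4   [absorption]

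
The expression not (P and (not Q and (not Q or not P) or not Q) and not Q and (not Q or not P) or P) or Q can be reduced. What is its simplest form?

not (P and (not Q and (not Q or not P) or not Q) and not Q and (not Q or not P) or P) or Q
= not (P and not Q and (not Q or not P) or P) or Q   [absorption]
= not (P and not Q or P) or Q   [absorption]
= not P or Q   [absorption]

not P or Q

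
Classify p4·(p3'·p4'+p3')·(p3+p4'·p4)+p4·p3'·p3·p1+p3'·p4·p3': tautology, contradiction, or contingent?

contingent

p4·(p3'·p4'+p3')·(p3+p4'·p4)+p4·p3'·p3·p1+p3'·p4·p3'
= p4·(p3'·p4'+p3')·p3+p4·p3'·p3·p1+p3'·p4·p3'   [complement / identity]
= p4·p3'·p3+p4·p3'·p3·p1+p3'·p4·p3'   [absorption]
= p4·p3'·p3+p3'·p4·p3'   [absorption]
= p4·p3'   [distribution]
This depends on p3, p4, so it is not a constant.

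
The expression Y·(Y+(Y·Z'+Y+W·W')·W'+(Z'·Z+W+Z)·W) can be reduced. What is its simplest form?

Y·(Y+(Y·Z'+Y+W·W')·W'+(Z'·Z+W+Z)·W)
= Y·(Y+(Y·Z'+Y+W·W')·W'+(W+Z)·W)   (complement / identity)
= Y·(Y+(Y+W·W')·W'+(W+Z)·W)   (absorption)
= Y·(Y+(Y+W·W')·W'+W)   (absorption)
= Y·(Y+Y·W'+W)   (complement / identity)
= Y·(Y+W)   (absorption)
= Y   (absorption)

Y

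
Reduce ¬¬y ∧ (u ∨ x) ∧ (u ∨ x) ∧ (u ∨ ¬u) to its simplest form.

y ∧ (u ∨ x)

¬¬y ∧ (u ∨ x) ∧ (u ∨ x) ∧ (u ∨ ¬u)
= ¬¬y ∧ (u ∨ x) ∧ (u ∨ x)   — complement / identity
= ¬¬y ∧ (u ∨ x)   — idempotence
= y ∧ (u ∨ x)   — double negation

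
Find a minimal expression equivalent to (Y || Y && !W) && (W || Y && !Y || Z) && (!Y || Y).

Y && (W || Z)

(Y || Y && !W) && (W || Y && !Y || Z) && (!Y || Y)
= Y && (W || Y && !Y || Z) && (!Y || Y)
= Y && (W || Y && !Y || Z)
= Y && (W || Z)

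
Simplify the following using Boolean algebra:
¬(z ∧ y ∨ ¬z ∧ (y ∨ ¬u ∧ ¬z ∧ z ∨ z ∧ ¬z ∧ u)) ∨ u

¬y ∨ u

¬(z ∧ y ∨ ¬z ∧ (y ∨ ¬u ∧ ¬z ∧ z ∨ z ∧ ¬z ∧ u)) ∨ u
= ¬(z ∧ y ∨ ¬z ∧ (y ∨ (¬u ∧ ¬z ∨ ¬z ∧ u) ∧ z)) ∨ u   (distribution)
= ¬(z ∧ y ∨ ¬z ∧ (y ∨ ¬z ∧ z)) ∨ u   (distribution)
= ¬(z ∧ y ∨ ¬z ∧ y) ∨ u   (complement / identity)
= ¬y ∨ u   (distribution)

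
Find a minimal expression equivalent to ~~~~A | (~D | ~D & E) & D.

~~~~A | (~D | ~D & E) & D
= ~~A | (~D | ~D & E) & D
= ~~A | ~D & D
= ~~A
= A

A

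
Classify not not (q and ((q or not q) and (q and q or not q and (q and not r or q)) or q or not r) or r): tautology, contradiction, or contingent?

contingent

not not (q and ((q or not q) and (q and q or not q and (q and not r or q)) or q or not r) or r)
= not not (q and ((q or not q) and (q and q or not q and q) or q or not r) or r)
= not not (q and ((q or not q) and q or q or not r) or r)
= not not (q and (q or q or not r) or r)
= not not (q and (q or not r) or r)
= not not (q or r)
= q or r
This depends on q, r, so it is not a constant.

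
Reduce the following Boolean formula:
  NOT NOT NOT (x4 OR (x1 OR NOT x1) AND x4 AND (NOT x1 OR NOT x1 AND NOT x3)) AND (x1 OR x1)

NOT NOT NOT (x4 OR (x1 OR NOT x1) AND x4 AND (NOT x1 OR NOT x1 AND NOT x3)) AND (x1 OR x1)
= NOT NOT NOT (x4 OR (x1 OR NOT x1) AND x4 AND NOT x1) AND (x1 OR x1)   — absorption
= NOT NOT NOT (x4 OR x4 AND NOT x1) AND (x1 OR x1)   — complement / identity
= NOT NOT NOT x4 AND (x1 OR x1)   — absorption
= NOT NOT NOT x4 AND x1   — idempotence
= NOT x4 AND x1   — double negation

NOT x4 AND x1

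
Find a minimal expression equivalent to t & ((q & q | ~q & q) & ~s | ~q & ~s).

t & ((q & q | ~q & q) & ~s | ~q & ~s)
= t & (q & ~s | ~q & ~s)   [distribution]
= t & ~s   [distribution]

t & ~s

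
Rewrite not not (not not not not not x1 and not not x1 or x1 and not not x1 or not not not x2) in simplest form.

x1 or not x2

not not (not not not not not x1 and not not x1 or x1 and not not x1 or not not not x2)
= not not (not not not x1 and not not x1 or x1 and not not x1 or not not not x2)
= not not (not x1 and not not x1 or x1 and not not x1 or not not not x2)
= not not (not not x1 or not not not x2)
= not (not x1 and not not x2)
= x1 or not x2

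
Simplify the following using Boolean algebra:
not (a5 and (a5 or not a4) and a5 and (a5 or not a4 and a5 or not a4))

not a5

not (a5 and (a5 or not a4) and a5 and (a5 or not a4 and a5 or not a4))
= not (a5 and (a5 or not a4) and a5 and (a5 or not a4))   — absorption
= not (a5 and (a5 or not a4))   — idempotence
= not a5   — absorption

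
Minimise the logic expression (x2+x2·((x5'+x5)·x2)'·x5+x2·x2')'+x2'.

x2'

(x2+x2·((x5'+x5)·x2)'·x5+x2·x2')'+x2'
= (x2+x2·x2'·x5+x2·x2')'+x2'   [complement / identity]
= (x2+x2·x2')'+x2'   [absorption]
= x2'+x2'   [complement / identity]
= x2'   [idempotence]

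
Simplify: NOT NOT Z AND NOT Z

NOT NOT Z AND NOT Z
= Z AND NOT Z   (double negation)
= FALSE   (complement)

FALSE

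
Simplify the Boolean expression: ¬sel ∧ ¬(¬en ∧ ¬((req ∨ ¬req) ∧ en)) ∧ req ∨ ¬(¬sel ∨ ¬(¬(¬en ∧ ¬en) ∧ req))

¬sel ∧ ¬(¬en ∧ ¬((req ∨ ¬req) ∧ en)) ∧ req ∨ ¬(¬sel ∨ ¬(¬(¬en ∧ ¬en) ∧ req))
= ¬sel ∧ ¬(¬en ∧ ¬((req ∨ ¬req) ∧ en)) ∧ req ∨ sel ∧ ¬(¬en ∧ ¬en) ∧ req
= ¬sel ∧ ¬(¬en ∧ ¬en) ∧ req ∨ sel ∧ ¬(¬en ∧ ¬en) ∧ req
= ¬(¬en ∧ ¬en) ∧ req
= (en ∨ en) ∧ req
= en ∧ req

en ∧ req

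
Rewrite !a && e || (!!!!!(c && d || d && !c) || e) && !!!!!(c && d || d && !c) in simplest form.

!a && e || !d

!a && e || (!!!!!(c && d || d && !c) || e) && !!!!!(c && d || d && !c)
= !a && e || !!!!!(c && d || d && !c)   [absorption]
= !a && e || !!!(c && d || d && !c)   [double negation]
= !a && e || !!!d   [distribution]
= !a && e || !d   [double negation]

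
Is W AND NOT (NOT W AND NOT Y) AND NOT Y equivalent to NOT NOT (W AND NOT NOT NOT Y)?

Yes

E1: W AND NOT (NOT W AND NOT Y) AND NOT Y
    = W AND (W OR Y) AND NOT Y
    = W AND NOT Y
E2: NOT NOT (W AND NOT NOT NOT Y)
    = NOT NOT (W AND NOT Y)
    = W AND NOT Y
Both reduce to W AND NOT Y, so they are equivalent.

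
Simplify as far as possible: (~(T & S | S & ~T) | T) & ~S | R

(~(T & S | S & ~T) | T) & ~S | R
= (~S | T) & ~S | R   (distribution)
= ~S | R   (absorption)

~S | R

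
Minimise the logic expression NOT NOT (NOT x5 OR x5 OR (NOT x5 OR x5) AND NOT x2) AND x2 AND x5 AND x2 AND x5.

x2 AND x5

NOT NOT (NOT x5 OR x5 OR (NOT x5 OR x5) AND NOT x2) AND x2 AND x5 AND x2 AND x5
= NOT NOT (NOT x5 OR x5) AND x2 AND x5 AND x2 AND x5   — absorption
= NOT NOT (NOT x5 OR x5) AND x2 AND x5   — idempotence
= (NOT x5 OR x5) AND x2 AND x5   — double negation
= x2 AND x5   — complement / identity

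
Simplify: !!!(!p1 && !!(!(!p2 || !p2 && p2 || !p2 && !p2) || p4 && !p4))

p1 || !p2

!!!(!p1 && !!(!(!p2 || !p2 && p2 || !p2 && !p2) || p4 && !p4))
= !!!(!p1 && !!!(!p2 || !p2 && p2 || !p2 && !p2))   [complement / identity]
= !(!p1 && !!!(!p2 || !p2 && p2 || !p2 && !p2))   [double negation]
= !(!p1 && !(!p2 || !p2 && p2 || !p2 && !p2))   [double negation]
= p1 || !p2 || !p2 && p2 || !p2 && !p2   [De Morgan]
= p1 || !p2 || !p2   [distribution]
= p1 || !p2   [idempotence]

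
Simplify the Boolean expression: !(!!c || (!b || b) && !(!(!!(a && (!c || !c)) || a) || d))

!c && (!a || d)

!(!!c || (!b || b) && !(!(!!(a && (!c || !c)) || a) || d))
= !(!!c || (!b || b) && !(!(!!(a && !c) || a) || d))   [idempotence]
= !(!!c || (!b || b) && !(!(a && !c || a) || d))   [double negation]
= !(!!c || !(!(a && !c || a) || d))   [complement / identity]
= !(!!c || !(!a || d))   [absorption]
= !c && (!a || d)   [De Morgan]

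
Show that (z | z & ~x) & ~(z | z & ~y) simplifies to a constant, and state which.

(z | z & ~x) & ~(z | z & ~y)
= z & ~(z | z & ~y)   [absorption]
= z & ~z   [absorption]
= 0   [complement]

0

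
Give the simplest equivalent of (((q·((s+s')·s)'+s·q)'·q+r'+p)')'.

r'+p

(((q·((s+s')·s)'+s·q)'·q+r'+p)')'
= (((q·s'+s·q)'·q+r'+p)')'   — complement / identity
= ((q'·q+r'+p)')'   — distribution
= q'·q+r'+p   — double negation
= r'+p   — complement / identity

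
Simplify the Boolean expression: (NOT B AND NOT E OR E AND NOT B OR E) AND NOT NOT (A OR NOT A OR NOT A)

NOT B OR E

(NOT B AND NOT E OR E AND NOT B OR E) AND NOT NOT (A OR NOT A OR NOT A)
= (NOT B AND NOT E OR E AND NOT B OR E) AND NOT NOT (A OR NOT A)   — idempotence
= (NOT B AND NOT E OR E AND NOT B OR E) AND (A OR NOT A)   — double negation
= (NOT B OR E) AND (A OR NOT A)   — distribution
= NOT B OR E   — complement / identity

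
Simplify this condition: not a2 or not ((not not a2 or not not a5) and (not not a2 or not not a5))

not a2

not a2 or not ((not not a2 or not not a5) and (not not a2 or not not a5))
= not a2 or not (not not a2 or not not a5)   (idempotence)
= not a2 or not a2 and not a5   (De Morgan)
= not a2   (absorption)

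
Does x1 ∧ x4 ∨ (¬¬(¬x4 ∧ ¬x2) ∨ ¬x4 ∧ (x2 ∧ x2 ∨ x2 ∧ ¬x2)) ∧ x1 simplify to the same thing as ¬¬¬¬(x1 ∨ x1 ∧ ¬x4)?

Yes

E1: x1 ∧ x4 ∨ (¬¬(¬x4 ∧ ¬x2) ∨ ¬x4 ∧ (x2 ∧ x2 ∨ x2 ∧ ¬x2)) ∧ x1
    = x1 ∧ x4 ∨ (¬x4 ∧ ¬x2 ∨ ¬x4 ∧ (x2 ∧ x2 ∨ x2 ∧ ¬x2)) ∧ x1   [double negation]
    = x1 ∧ x4 ∨ (¬x4 ∧ ¬x2 ∨ ¬x4 ∧ x2) ∧ x1   [distribution]
    = x1 ∧ x4 ∨ ¬x4 ∧ x1   [distribution]
    = x1   [distribution]
E2: ¬¬¬¬(x1 ∨ x1 ∧ ¬x4)
    = ¬¬(x1 ∨ x1 ∧ ¬x4)   [double negation]
    = ¬¬x1   [absorption]
    = x1   [double negation]
Both reduce to x1, so they are equivalent.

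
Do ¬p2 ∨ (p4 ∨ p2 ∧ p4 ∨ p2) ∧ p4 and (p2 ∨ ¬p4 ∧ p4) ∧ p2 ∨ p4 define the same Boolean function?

E1: ¬p2 ∨ (p4 ∨ p2 ∧ p4 ∨ p2) ∧ p4
    = ¬p2 ∨ (p4 ∨ p2) ∧ p4   [absorption]
    = ¬p2 ∨ p4   [absorption]
E2: (p2 ∨ ¬p4 ∧ p4) ∧ p2 ∨ p4
    = p2 ∧ p2 ∨ p4   [complement / identity]
    = p2 ∨ p4   [idempotence]
These differ: at p2=0, p4=0, E1 = 1 but E2 = 0.

No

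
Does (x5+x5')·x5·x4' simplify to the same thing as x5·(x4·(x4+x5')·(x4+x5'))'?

Yes

E1: (x5+x5')·x5·x4'
    = x5·x4'
E2: x5·(x4·(x4+x5')·(x4+x5'))'
    = x5·(x4·(x4+x5'))'
    = x5·x4'
Both reduce to x5·x4', so they are equivalent.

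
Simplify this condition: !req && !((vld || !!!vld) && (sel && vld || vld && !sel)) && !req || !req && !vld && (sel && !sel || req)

!req && !((vld || !!!vld) && (sel && vld || vld && !sel)) && !req || !req && !vld && (sel && !sel || req)
= !req && !((vld || !!!vld) && vld) && !req || !req && !vld && (sel && !sel || req)
= !req && !((vld || !vld) && vld) && !req || !req && !vld && (sel && !sel || req)
= !req && !((vld || !vld) && vld) && !req || !req && !vld && req
= !req && !vld && !req || !req && !vld && req
= !req && !vld

!req && !vld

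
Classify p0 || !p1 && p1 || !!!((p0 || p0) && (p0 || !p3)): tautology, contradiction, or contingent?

tautology

p0 || !p1 && p1 || !!!((p0 || p0) && (p0 || !p3))
= p0 || !p1 && p1 || !((p0 || p0) && (p0 || !p3))   [double negation]
= p0 || !p1 && p1 || !(p0 && !p3 || p0)   [distribution]
= p0 || !(p0 && !p3 || p0)   [complement / identity]
= p0 || !p0   [absorption]
= true   [complement]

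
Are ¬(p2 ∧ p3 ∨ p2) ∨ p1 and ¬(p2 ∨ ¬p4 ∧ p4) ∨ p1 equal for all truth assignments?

Yes

E1: ¬(p2 ∧ p3 ∨ p2) ∨ p1
    = ¬p2 ∨ p1   [absorption]
E2: ¬(p2 ∨ ¬p4 ∧ p4) ∨ p1
    = ¬p2 ∨ p1   [complement / identity]
Both reduce to ¬p2 ∨ p1, so they are equivalent.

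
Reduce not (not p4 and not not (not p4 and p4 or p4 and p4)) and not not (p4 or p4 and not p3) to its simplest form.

p4

not (not p4 and not not (not p4 and p4 or p4 and p4)) and not not (p4 or p4 and not p3)
= not (not p4 and not not p4) and not not (p4 or p4 and not p3)
= (p4 or not p4) and not not (p4 or p4 and not p3)
= not not (p4 or p4 and not p3)
= not not p4
= p4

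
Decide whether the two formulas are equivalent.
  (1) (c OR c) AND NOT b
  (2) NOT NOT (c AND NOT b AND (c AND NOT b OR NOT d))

E1: (c OR c) AND NOT b
    = c AND NOT b   (idempotence)
E2: NOT NOT (c AND NOT b AND (c AND NOT b OR NOT d))
    = NOT NOT (c AND NOT b)   (absorption)
    = c AND NOT b   (double negation)
Both reduce to c AND NOT b, so they are equivalent.

Yes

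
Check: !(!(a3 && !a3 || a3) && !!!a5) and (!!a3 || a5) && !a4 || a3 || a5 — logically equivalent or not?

E1: !(!(a3 && !a3 || a3) && !!!a5)
    = !(!a3 && !!!a5)   [complement / identity]
    = !(!a3 && !a5)   [double negation]
    = a3 || a5   [De Morgan]
E2: (!!a3 || a5) && !a4 || a3 || a5
    = (a3 || a5) && !a4 || a3 || a5   [double negation]
    = a3 || a5   [absorption]
Both reduce to a3 || a5, so they are equivalent.

Yes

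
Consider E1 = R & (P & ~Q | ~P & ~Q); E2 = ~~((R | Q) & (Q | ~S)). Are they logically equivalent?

E1: R & (P & ~Q | ~P & ~Q)
    = R & ~Q
E2: ~~((R | Q) & (Q | ~S))
    = (R | Q) & (Q | ~S)
    = Q | R & ~S
These differ: at P=0, Q=1, R=0, S=0, E1 = 0 but E2 = 1.

No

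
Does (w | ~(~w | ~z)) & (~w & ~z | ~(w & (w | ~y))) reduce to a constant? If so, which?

yes, False

(w | ~(~w | ~z)) & (~w & ~z | ~(w & (w | ~y)))
= (w | w & z) & (~w & ~z | ~(w & (w | ~y)))   [De Morgan]
= (w | w & z) & (~w & ~z | ~w)   [absorption]
= (w | w & z) & ~w   [absorption]
= w & ~w   [absorption]
= 0   [complement]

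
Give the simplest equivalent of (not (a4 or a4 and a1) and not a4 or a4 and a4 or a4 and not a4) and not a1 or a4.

(not (a4 or a4 and a1) and not a4 or a4 and a4 or a4 and not a4) and not a1 or a4
= (not (a4 or a4 and a1) and not a4 or a4) and not a1 or a4   (distribution)
= (not a4 and not a4 or a4) and not a1 or a4   (absorption)
= (not a4 or a4) and not a1 or a4   (idempotence)
= not a1 or a4   (complement / identity)

not a1 or a4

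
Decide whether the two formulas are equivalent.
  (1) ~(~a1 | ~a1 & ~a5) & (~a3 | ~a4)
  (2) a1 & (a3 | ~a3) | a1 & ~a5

E1: ~(~a1 | ~a1 & ~a5) & (~a3 | ~a4)
    = ~~a1 & (~a3 | ~a4)
    = a1 & (~a3 | ~a4)
E2: a1 & (a3 | ~a3) | a1 & ~a5
    = a1 | a1 & ~a5
    = a1
These differ: at a1=1, a3=1, a4=1, a5=0, E1 = 0 but E2 = 1.

No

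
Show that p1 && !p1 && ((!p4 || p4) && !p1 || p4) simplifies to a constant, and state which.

false

p1 && !p1 && ((!p4 || p4) && !p1 || p4)
= p1 && !p1 && (!p1 || p4)   [complement / identity]
= p1 && !p1   [absorption]
= false   [complement]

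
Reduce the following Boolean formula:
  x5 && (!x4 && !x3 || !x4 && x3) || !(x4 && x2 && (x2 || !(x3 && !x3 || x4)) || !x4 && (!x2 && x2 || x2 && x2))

x5 && !x4 || !x2

x5 && (!x4 && !x3 || !x4 && x3) || !(x4 && x2 && (x2 || !(x3 && !x3 || x4)) || !x4 && (!x2 && x2 || x2 && x2))
= x5 && (!x4 && !x3 || !x4 && x3) || !(x4 && x2 && (x2 || !(x3 && !x3 || x4)) || !x4 && x2)   (distribution)
= x5 && (!x4 && !x3 || !x4 && x3) || !(x4 && x2 && (x2 || !x4) || !x4 && x2)   (complement / identity)
= x5 && !x4 || !(x4 && x2 && (x2 || !x4) || !x4 && x2)   (distribution)
= x5 && !x4 || !(x4 && x2 || !x4 && x2)   (absorption)
= x5 && !x4 || !x2   (distribution)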